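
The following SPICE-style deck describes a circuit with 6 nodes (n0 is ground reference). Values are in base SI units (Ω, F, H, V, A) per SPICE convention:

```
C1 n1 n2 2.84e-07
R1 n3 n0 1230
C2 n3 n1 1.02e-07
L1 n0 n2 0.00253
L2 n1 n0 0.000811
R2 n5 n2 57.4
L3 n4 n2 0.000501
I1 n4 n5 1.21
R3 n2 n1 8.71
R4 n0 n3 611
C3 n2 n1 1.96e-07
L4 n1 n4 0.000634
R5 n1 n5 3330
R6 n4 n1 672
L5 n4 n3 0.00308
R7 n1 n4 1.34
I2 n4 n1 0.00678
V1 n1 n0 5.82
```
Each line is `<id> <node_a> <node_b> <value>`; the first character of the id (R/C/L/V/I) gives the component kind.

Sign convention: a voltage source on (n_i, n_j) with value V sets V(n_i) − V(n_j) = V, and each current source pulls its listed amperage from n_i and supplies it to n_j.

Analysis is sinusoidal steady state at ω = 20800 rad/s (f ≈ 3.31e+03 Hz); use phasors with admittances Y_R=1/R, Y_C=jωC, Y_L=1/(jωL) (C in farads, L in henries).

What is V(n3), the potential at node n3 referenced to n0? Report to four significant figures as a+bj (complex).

MNA unknowns: 5 node voltages V₁..V_5 plus 1 source current (V1)
C1: Y=0.000+0.005907j on G[1,2]
R1: Y=0.0008130+0.000j on G[3,0]
C2: Y=0.000+0.002122j on G[3,1]
L1: Y=0.000-0.01900j on G[0,2]
L2: Y=0.000-0.05928j on G[1,0]
R2: Y=0.01742+0.000j on G[5,2]
L3: Y=0.000-0.09596j on G[4,2]
I1: z[4]−=1.21, z[5]+=1.21
R3: Y=0.1148+0.000j on G[2,1]
R4: Y=0.001637+0.000j on G[0,3]
C3: Y=0.000+0.004077j on G[2,1]
L4: Y=0.000-0.07583j on G[1,4]
R5: Y=0.0003003+0.000j on G[1,5]
R6: Y=0.001488+0.000j on G[4,1]
L5: Y=0.000-0.01561j on G[4,3]
R7: Y=0.7463+0.000j on G[1,4]
I2: z[4]−=0.00678, z[1]+=0.00678
V1: row V1−V0=5.82, i_V1 at 1,0
solve → V1=5.820+0.000j, V2=10.34+5.701j, V3=4.648-1.703j, V4=5.075-0.7419j, V5=78.54+5.604j
aux → i_V1=-0.1197+0.5456j

4.648-1.703j V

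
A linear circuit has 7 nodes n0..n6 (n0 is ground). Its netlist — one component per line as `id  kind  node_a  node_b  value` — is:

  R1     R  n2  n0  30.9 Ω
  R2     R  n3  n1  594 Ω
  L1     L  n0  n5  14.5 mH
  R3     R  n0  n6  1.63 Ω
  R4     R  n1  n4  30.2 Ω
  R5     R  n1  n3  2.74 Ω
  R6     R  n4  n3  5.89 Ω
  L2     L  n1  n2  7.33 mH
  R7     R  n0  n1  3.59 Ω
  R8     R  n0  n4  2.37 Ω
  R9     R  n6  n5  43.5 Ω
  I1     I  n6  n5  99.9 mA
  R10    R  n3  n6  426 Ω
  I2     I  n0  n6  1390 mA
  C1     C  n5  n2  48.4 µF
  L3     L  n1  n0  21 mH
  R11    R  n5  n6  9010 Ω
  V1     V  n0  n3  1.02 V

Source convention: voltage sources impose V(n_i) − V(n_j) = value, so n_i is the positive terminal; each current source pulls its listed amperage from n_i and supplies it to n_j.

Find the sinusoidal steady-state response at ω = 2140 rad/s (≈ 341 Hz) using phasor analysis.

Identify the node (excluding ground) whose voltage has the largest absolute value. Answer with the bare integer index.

Element admittances at ω=2140 rad/s:
  Y(R1) = 0.03236+0.000j S between n2,n0
  Y(R2) = 0.001684+0.000j S between n3,n1
  Y(L1) = 0.000-0.03223j S between n0,n5
  Y(R3) = 0.6135+0.000j S between n0,n6
  Y(R4) = 0.03311+0.000j S between n1,n4
  Y(R5) = 0.3650+0.000j S between n1,n3
  Y(R6) = 0.1698+0.000j S between n4,n3
  Y(L2) = 0.000-0.06375j S between n1,n2
  Y(R7) = 0.2786+0.000j S between n0,n1
  Y(R8) = 0.4219+0.000j S between n0,n4
  Y(R9) = 0.02299+0.000j S between n6,n5
  I1: injects 0.0999 A into n5 (from n6)
  Y(R10) = 0.002347+0.000j S between n3,n6
  I2: injects 1.39 A into n6 (from n0)
  Y(C1) = 0.000+0.1036j S between n5,n2
  Y(L3) = 0.000-0.02225j S between n1,n0
  Y(R11) = 0.0001110+0.000j S between n5,n6
  V1: constraint V(n0)−V(n3) = 1.02
Assemble and solve the 7×7 MNA system:
  V(n1)=-0.4007-0.08702j  V(n2)=0.3829+1.640j  V(n3)=-1.020+0.000j  V(n4)=-0.2984-0.004612j  V(n5)=0.4131+0.4575j  V(n6)=2.030+0.01654j
  i(V1)=-0.3567+0.03265j

6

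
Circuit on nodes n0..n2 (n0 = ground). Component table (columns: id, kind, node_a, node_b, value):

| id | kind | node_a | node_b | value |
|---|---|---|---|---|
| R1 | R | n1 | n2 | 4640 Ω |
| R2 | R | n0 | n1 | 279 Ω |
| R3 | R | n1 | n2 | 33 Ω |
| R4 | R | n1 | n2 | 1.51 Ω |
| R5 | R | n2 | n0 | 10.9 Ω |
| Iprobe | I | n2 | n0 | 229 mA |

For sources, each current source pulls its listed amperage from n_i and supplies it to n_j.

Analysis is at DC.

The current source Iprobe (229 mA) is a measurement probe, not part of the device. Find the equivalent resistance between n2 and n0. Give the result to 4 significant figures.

R_eq = 10.49 Ω

Apply KCL at each of the 2 non-ground nodes and solve the resulting linear system.
Node n1: branches {R1, R2, R3, R4} → V_1 = -2.390
Node n2: branches {R1, R3, R4, R5, Iprobe} → V_2 = -2.403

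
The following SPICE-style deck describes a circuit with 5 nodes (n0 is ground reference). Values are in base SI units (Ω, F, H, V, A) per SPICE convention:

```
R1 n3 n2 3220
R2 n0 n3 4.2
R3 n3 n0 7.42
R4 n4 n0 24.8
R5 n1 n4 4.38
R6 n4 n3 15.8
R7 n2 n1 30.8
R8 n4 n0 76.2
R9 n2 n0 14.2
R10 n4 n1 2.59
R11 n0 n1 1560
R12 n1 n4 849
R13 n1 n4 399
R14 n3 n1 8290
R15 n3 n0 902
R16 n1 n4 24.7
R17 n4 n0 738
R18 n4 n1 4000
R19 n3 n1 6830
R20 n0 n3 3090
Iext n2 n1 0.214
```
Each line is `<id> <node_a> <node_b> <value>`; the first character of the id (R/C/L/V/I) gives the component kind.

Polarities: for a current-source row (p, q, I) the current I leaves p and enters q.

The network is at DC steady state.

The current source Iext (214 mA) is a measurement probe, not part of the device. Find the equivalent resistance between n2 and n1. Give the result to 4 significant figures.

Element admittances at DC:
  Y(R1) = 0.0003106 S between n3,n2
  Y(R2) = 0.2381 S between n0,n3
  Y(R3) = 0.1348 S between n3,n0
  Y(R4) = 0.04032 S between n4,n0
  Y(R5) = 0.2283 S between n1,n4
  Y(R6) = 0.06329 S between n4,n3
  Y(R7) = 0.03247 S between n2,n1
  Y(R8) = 0.01312 S between n4,n0
  Y(R9) = 0.07042 S between n2,n0
  Y(R10) = 0.3861 S between n4,n1
  Y(R11) = 0.0006410 S between n0,n1
  Y(R12) = 0.001178 S between n1,n4
  Y(R13) = 0.002506 S between n1,n4
  Y(R14) = 0.0001206 S between n3,n1
  Y(R15) = 0.001109 S between n3,n0
  Y(R16) = 0.04049 S between n1,n4
  Y(R17) = 0.001355 S between n4,n0
  Y(R18) = 0.0002500 S between n4,n1
  Y(R19) = 0.0001464 S between n3,n1
  Y(R20) = 0.0003236 S between n0,n3
  Iext: injects 0.214 A into n1 (from n2)
Assemble and solve the 4×4 MNA system:
  V(n1)=1.258  V(n2)=-1.677  V(n3)=0.1555  V(n4)=1.079

R_eq = 13.72 Ω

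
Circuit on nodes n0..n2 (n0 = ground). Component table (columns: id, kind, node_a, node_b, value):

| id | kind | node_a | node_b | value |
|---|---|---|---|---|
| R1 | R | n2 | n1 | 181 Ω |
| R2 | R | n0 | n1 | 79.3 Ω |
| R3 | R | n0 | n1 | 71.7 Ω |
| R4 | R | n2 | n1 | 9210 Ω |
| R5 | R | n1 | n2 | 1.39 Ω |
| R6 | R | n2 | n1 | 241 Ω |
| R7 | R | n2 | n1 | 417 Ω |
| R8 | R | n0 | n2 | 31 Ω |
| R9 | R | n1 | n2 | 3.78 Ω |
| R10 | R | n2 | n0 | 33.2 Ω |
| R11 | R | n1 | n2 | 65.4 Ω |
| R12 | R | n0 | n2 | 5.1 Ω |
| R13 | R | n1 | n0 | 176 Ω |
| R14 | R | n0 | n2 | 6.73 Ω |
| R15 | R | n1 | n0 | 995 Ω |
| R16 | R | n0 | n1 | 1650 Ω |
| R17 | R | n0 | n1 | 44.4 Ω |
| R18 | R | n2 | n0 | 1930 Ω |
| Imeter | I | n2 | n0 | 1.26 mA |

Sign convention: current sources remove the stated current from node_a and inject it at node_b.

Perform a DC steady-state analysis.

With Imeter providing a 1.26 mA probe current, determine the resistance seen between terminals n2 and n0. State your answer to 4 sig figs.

R_eq = 2.169 Ω

MNA unknowns: 2 node voltages V₁..V_2
R1: Y=0.005525 on G[2,1]
R2: Y=0.01261 on G[0,1]
R3: Y=0.01395 on G[0,1]
R4: Y=0.0001086 on G[2,1]
R5: Y=0.7194 on G[1,2]
R6: Y=0.004149 on G[2,1]
R7: Y=0.002398 on G[2,1]
R8: Y=0.03226 on G[0,2]
R9: Y=0.2646 on G[1,2]
R10: Y=0.03012 on G[2,0]
R11: Y=0.01529 on G[1,2]
R12: Y=0.1961 on G[0,2]
R13: Y=0.005682 on G[1,0]
R14: Y=0.1486 on G[0,2]
R15: Y=0.001005 on G[1,0]
R16: Y=0.0006061 on G[0,1]
R17: Y=0.02252 on G[0,1]
R18: Y=0.0005181 on G[2,0]
Imeter: z[2]−=0.00126, z[0]+=0.00126
solve → V1=-0.002589, V2=-0.002733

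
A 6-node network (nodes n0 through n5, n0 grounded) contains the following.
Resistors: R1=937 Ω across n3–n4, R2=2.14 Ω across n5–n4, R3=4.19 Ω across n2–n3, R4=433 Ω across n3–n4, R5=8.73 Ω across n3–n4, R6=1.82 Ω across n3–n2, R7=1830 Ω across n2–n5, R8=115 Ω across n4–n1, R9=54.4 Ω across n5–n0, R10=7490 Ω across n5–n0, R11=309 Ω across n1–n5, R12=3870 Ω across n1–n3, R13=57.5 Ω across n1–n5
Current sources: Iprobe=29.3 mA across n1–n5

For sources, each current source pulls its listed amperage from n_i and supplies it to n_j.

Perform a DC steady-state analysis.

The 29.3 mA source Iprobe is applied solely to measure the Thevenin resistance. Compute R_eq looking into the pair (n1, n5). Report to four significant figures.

R_eq = 34.00 Ω

MNA unknowns: 5 node voltages V₁..V_5
R1: Y=0.001067 on G[3,4]
R2: Y=0.4673 on G[5,4]
R3: Y=0.2387 on G[2,3]
R4: Y=0.002309 on G[3,4]
R5: Y=0.1145 on G[3,4]
R6: Y=0.5495 on G[3,2]
R7: Y=0.0005464 on G[2,5]
R8: Y=0.008696 on G[4,1]
R9: Y=0.01838 on G[5,0]
R10: Y=0.0001335 on G[5,0]
R11: Y=0.003236 on G[1,5]
R12: Y=0.0002584 on G[1,3]
R13: Y=0.01739 on G[1,5]
Iprobe: z[1]−=0.0293, z[5]+=0.0293
solve → V1=-0.9962, V2=-0.02073, V3=-0.02075, V4=-0.01870, V5=0.000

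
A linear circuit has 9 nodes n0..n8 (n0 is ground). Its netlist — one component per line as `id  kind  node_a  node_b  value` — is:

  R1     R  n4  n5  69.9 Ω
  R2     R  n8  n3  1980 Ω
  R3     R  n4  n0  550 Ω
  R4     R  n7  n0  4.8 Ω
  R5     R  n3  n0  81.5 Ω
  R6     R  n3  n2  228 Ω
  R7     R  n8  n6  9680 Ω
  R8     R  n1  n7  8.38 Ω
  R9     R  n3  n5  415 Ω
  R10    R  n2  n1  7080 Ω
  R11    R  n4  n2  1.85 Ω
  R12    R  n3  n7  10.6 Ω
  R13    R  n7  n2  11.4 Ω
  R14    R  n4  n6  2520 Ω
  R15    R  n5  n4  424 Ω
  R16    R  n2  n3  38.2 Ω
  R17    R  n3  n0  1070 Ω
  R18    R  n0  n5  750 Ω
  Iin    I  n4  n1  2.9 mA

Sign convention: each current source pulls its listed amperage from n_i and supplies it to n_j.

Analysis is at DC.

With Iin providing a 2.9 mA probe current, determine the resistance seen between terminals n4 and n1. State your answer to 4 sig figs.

R_eq = 18.70 Ω

Apply KCL at each of the 8 non-ground nodes and solve the resulting linear system.
Node n1: branches {R8, R10, Iin} → V_1 = 0.02498
Node n2: branches {R6, R10, R11, R13, R16} → V_2 = -0.02412
Node n3: branches {R2, R5, R6, R9, R12, R16, R17} → V_3 = -0.005180
Node n4: branches {R1, R3, R11, R14, R15, Iin} → V_4 = -0.02923
Node n5: branches {R1, R9, R15, R18} → V_5 = -0.02448
Node n6: branches {R7, R14} → V_6 = -0.02496
Node n7: branches {R4, R8, R12, R13} → V_7 = 0.0007402
Node n8: branches {R2, R7} → V_8 = -0.008539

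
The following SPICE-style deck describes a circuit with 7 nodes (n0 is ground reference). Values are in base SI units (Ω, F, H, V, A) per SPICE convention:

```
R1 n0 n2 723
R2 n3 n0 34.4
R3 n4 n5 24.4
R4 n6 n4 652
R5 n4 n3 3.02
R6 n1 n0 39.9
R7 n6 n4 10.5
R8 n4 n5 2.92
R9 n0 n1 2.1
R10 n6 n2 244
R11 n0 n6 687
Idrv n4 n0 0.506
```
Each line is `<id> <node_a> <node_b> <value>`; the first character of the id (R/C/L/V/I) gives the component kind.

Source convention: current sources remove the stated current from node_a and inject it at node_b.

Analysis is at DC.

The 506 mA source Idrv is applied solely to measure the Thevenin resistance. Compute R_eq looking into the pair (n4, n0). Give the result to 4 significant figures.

Element admittances at DC:
  Y(R1) = 0.001383 S between n0,n2
  Y(R2) = 0.02907 S between n3,n0
  Y(R3) = 0.04098 S between n4,n5
  Y(R4) = 0.001534 S between n6,n4
  Y(R5) = 0.3311 S between n4,n3
  Y(R6) = 0.02506 S between n1,n0
  Y(R7) = 0.09524 S between n6,n4
  Y(R8) = 0.3425 S between n4,n5
  Y(R9) = 0.4762 S between n0,n1
  Y(R10) = 0.004098 S between n6,n2
  Y(R11) = 0.001456 S between n0,n6
  Idrv: injects 0.506 A into n0 (from n4)
Assemble and solve the 6×6 MNA system:
  V(n1)=0.000  V(n2)=-12.65  V(n3)=-15.96  V(n4)=-17.36  V(n5)=-17.36  V(n6)=-16.92

R_eq = 34.30 Ω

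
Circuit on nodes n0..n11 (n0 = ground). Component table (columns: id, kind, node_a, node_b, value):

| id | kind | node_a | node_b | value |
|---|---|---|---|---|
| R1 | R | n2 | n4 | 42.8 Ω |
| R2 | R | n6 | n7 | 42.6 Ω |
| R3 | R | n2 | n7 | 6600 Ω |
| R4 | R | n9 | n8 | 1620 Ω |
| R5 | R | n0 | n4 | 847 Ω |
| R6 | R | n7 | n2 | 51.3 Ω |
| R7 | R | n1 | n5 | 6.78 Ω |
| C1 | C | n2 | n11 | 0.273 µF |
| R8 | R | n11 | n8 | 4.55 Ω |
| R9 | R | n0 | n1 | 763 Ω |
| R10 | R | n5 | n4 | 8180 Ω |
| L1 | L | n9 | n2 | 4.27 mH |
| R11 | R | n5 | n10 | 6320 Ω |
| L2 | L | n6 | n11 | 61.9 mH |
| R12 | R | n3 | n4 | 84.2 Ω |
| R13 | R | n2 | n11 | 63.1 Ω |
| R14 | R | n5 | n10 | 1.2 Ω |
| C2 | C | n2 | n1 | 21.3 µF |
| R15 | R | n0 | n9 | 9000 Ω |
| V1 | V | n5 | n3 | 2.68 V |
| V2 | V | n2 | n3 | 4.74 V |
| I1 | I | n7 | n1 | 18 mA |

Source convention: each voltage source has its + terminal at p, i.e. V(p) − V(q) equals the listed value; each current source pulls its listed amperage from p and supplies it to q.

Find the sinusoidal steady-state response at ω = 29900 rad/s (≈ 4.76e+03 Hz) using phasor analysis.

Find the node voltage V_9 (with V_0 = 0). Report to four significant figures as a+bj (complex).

MNA unknowns: 11 node voltages V₁..V_11 plus 2 source currents (V1, V2)
R1: Y=0.02336+0.000j on G[2,4]
R2: Y=0.02347+0.000j on G[6,7]
R3: Y=0.0001515+0.000j on G[2,7]
R4: Y=0.0006173+0.000j on G[9,8]
R5: Y=0.001181+0.000j on G[0,4]
R6: Y=0.01949+0.000j on G[7,2]
R7: Y=0.1475+0.000j on G[1,5]
C1: Y=0.000+0.008163j on G[2,11]
R8: Y=0.2198+0.000j on G[11,8]
R9: Y=0.001311+0.000j on G[0,1]
R10: Y=0.0001222+0.000j on G[5,4]
L1: Y=0.000-0.007833j on G[9,2]
R11: Y=0.0001582+0.000j on G[5,10]
L2: Y=0.000-0.0005403j on G[6,11]
R12: Y=0.01188+0.000j on G[3,4]
R13: Y=0.01585+0.000j on G[2,11]
R14: Y=0.8333+0.000j on G[5,10]
C2: Y=0.000+0.6369j on G[2,1]
R15: Y=0.0001111+0.000j on G[0,9]
V1: row V5−V3=2.68, i_V1 at 5,3
V2: row V2−V3=4.74, i_V2 at 2,3
I1: z[7]−=0.018, z[1]+=0.018
solve → V1=0.6641+0.2092j, V2=0.7635-0.2179j, V3=-3.977-0.2179j, V4=-0.8085-0.2109j, V5=-1.297-0.2179j, V6=-0.1492-0.2645j, V7=-0.1508-0.2433j, V8=0.7733-0.1930j, V9=0.7575-0.2274j, V10=-1.297-0.2179j, V11=0.7733-0.1929j
aux → i_V1=0.2892+0.06301j, i_V2=-0.3269-0.06309j

0.7575-0.2274j V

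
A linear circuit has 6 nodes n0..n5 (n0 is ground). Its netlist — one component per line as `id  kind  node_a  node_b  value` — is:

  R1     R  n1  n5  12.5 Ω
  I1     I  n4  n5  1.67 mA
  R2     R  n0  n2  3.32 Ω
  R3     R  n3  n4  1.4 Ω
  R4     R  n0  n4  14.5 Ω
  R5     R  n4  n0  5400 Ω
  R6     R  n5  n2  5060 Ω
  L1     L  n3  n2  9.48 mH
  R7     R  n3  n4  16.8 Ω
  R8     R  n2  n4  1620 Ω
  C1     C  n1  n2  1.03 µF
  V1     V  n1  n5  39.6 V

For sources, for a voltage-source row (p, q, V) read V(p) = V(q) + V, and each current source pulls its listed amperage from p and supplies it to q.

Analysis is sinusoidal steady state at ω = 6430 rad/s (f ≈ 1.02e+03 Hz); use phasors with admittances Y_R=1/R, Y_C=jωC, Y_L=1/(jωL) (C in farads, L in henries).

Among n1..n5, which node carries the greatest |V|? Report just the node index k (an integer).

5

Element admittances at ω=6430 rad/s:
  Y(R1) = 0.08000+0.000j S between n1,n5
  I1: injects 0.00167 A into n5 (from n4)
  Y(R2) = 0.3012+0.000j S between n0,n2
  Y(R3) = 0.7143+0.000j S between n3,n4
  Y(R4) = 0.06897+0.000j S between n0,n4
  Y(R5) = 0.0001852+0.000j S between n4,n0
  Y(R6) = 0.0001976+0.000j S between n5,n2
  Y(L1) = 0.000-0.01641j S between n3,n2
  Y(R7) = 0.05952+0.000j S between n3,n4
  Y(R8) = 0.0006173+0.000j S between n2,n4
  Y(C1) = 0.000+0.006623j S between n1,n2
  V1: constraint V(n1)−V(n5) = 39.6
Assemble and solve the 6×6 MNA system:
  V(n1)=0.04778-1.431j  V(n2)=0.005037+0.001444j  V(n3)=-0.02176-0.006857j  V(n4)=-0.02194-0.006289j  V(n5)=-39.55-1.431j
  i(V1)=-3.177-0.0002831j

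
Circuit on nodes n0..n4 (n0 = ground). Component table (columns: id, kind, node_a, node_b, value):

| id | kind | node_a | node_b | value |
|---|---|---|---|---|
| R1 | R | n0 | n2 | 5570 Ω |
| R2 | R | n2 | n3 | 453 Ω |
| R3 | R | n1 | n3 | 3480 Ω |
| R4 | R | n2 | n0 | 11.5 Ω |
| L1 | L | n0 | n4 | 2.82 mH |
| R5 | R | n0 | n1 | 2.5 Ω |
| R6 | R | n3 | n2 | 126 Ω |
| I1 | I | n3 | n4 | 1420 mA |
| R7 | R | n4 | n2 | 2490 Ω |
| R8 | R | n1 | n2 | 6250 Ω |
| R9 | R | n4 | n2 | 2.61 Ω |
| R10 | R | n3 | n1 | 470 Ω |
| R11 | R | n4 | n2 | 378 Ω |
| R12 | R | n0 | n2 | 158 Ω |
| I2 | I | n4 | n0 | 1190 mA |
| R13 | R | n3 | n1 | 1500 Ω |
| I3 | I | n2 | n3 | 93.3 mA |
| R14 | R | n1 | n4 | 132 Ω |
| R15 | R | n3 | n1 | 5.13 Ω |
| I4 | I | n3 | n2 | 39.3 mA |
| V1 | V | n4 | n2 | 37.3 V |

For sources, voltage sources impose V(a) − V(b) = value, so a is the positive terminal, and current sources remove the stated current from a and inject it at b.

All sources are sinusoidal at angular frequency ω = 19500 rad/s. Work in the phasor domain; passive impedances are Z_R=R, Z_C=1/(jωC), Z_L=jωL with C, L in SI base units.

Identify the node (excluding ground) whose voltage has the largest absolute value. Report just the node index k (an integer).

4

MNA unknowns: 4 node voltages V₁..V_4 plus 1 source current (V1)
R1: Y=0.0001795+0.000j on G[0,2]
R2: Y=0.002208+0.000j on G[2,3]
R3: Y=0.0002874+0.000j on G[1,3]
R4: Y=0.08696+0.000j on G[2,0]
L1: Y=0.000-0.01819j on G[0,4]
R5: Y=0.4000+0.000j on G[0,1]
R6: Y=0.007937+0.000j on G[3,2]
I1: z[3]−=1.42, z[4]+=1.42
R7: Y=0.0004016+0.000j on G[4,2]
R8: Y=0.0001600+0.000j on G[1,2]
R9: Y=0.3831+0.000j on G[4,2]
R10: Y=0.002128+0.000j on G[3,1]
R11: Y=0.002646+0.000j on G[4,2]
R12: Y=0.006329+0.000j on G[0,2]
I2: z[4]−=1.19, z[0]+=1.19
R13: Y=0.0006667+0.000j on G[3,1]
I3: z[2]−=0.0933, z[3]+=0.0933
R14: Y=0.007576+0.000j on G[1,4]
R15: Y=0.1949+0.000j on G[3,1]
I4: z[3]−=0.0393, z[2]+=0.0393
V1: row V4−V2=37.3, i_V1 at 4,2
solve → V1=-2.557+0.2366j, V2=-2.895+5.681j, V3=-9.136+0.5020j, V4=34.41+5.681j
aux → i_V1=-14.56+0.5844j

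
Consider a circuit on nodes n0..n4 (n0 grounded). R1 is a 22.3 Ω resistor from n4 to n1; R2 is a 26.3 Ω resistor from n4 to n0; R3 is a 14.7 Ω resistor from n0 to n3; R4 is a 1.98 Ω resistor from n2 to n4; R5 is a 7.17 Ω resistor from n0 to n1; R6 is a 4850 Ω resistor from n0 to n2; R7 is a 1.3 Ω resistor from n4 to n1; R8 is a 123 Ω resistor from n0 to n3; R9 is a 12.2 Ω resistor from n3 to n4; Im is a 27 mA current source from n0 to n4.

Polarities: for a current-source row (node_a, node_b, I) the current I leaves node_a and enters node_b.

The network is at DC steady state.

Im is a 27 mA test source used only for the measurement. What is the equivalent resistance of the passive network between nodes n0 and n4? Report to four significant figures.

Apply KCL at each of the 4 non-ground nodes and solve the resulting linear system.
Node n1: branches {R1, R5, R7} → V_1 = 0.1171
Node n2: branches {R4, R6} → V_2 = 0.1372
Node n3: branches {R3, R8, R9} → V_3 = 0.07113
Node n4: branches {R1, R2, R4, R7, R9, Im} → V_4 = 0.1372

R_eq = 5.082 Ω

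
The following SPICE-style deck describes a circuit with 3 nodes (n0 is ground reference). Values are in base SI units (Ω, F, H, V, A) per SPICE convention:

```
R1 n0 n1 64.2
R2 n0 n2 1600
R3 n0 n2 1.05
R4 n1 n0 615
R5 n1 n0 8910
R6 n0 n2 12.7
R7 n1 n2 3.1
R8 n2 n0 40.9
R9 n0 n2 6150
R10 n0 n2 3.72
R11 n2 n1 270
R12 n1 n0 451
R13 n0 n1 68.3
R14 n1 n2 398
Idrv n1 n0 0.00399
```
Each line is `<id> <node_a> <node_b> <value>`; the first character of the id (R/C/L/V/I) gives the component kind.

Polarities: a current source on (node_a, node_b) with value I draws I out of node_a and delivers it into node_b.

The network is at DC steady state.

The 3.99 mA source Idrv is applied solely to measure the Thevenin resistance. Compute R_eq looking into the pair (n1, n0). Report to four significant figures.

MNA unknowns: 2 node voltages V₁..V_2
R1: Y=0.01558 on G[0,1]
R2: Y=0.0006250 on G[0,2]
R3: Y=0.9524 on G[0,2]
R4: Y=0.001626 on G[1,0]
R5: Y=0.0001122 on G[1,0]
R6: Y=0.07874 on G[0,2]
R7: Y=0.3226 on G[1,2]
R8: Y=0.02445 on G[2,0]
R9: Y=0.0001626 on G[0,2]
R10: Y=0.2688 on G[0,2]
R11: Y=0.003704 on G[2,1]
R12: Y=0.002217 on G[1,0]
R13: Y=0.01464 on G[0,1]
R14: Y=0.002513 on G[1,2]
Idrv: z[1]−=0.00399, z[0]+=0.00399
solve → V1=-0.01341, V2=-0.002665

R_eq = 3.360 Ω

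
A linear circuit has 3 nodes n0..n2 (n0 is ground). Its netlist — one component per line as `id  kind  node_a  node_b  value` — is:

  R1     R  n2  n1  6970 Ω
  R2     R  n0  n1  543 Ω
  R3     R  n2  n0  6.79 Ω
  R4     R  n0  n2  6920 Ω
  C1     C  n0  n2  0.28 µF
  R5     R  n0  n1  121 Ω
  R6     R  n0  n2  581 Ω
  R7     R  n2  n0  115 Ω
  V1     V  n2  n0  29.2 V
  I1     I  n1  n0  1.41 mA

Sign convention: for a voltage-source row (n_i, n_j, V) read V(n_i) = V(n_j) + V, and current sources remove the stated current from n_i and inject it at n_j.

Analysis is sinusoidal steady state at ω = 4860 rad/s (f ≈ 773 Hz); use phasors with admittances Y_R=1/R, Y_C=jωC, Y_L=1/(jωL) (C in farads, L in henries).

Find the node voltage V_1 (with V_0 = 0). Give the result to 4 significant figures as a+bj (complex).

0.2712+0.000j V

Element admittances at ω=4860 rad/s:
  Y(R1) = 0.0001435+0.000j S between n2,n1
  Y(R2) = 0.001842+0.000j S between n0,n1
  Y(R3) = 0.1473+0.000j S between n2,n0
  Y(R4) = 0.0001445+0.000j S between n0,n2
  Y(C1) = 0.000+0.001361j S between n0,n2
  Y(R5) = 0.008264+0.000j S between n0,n1
  Y(R6) = 0.001721+0.000j S between n0,n2
  Y(R7) = 0.008696+0.000j S between n2,n0
  V1: constraint V(n2)−V(n0) = 29.2
  I1: injects 0.00141 A into n0 (from n1)
Assemble and solve the 3×3 MNA system:
  V(n1)=0.2712+0.000j  V(n2)=29.20+0.000j
  i(V1)=-4.613-0.03974j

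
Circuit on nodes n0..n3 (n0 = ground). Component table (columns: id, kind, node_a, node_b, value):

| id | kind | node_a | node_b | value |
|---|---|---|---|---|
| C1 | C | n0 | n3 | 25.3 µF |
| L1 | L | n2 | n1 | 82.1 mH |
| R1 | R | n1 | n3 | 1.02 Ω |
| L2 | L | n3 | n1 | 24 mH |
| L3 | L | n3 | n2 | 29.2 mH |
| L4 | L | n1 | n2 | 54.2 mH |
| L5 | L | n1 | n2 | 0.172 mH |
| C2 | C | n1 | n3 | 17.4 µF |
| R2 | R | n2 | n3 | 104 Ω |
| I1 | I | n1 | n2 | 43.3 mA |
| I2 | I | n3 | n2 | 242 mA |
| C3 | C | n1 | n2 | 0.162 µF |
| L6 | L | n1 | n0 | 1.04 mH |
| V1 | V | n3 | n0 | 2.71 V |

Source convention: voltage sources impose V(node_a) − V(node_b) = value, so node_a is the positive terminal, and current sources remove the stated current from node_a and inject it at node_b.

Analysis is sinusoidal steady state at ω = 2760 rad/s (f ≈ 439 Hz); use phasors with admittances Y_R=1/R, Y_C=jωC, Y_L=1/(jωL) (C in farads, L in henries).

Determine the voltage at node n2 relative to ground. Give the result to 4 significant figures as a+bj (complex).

Apply KCL at each of the 3 non-ground nodes and solve the resulting linear system.
Node n1: branches {L1, R1, L2, L4, L5, C2, I1, C3, L6} → V_1 = 2.645+0.9308j
Node n2: branches {L1, L3, L4, L5, R2, I1, I2, C3} → V_2 = 2.650+1.060j
Node n3: branches {C1, R1, L2, L3, C2, R2, I2, V1} → V_3 = 2.710+0.000j
Source currents: i(V1)=-0.3243+0.7321j

2.650+1.060j V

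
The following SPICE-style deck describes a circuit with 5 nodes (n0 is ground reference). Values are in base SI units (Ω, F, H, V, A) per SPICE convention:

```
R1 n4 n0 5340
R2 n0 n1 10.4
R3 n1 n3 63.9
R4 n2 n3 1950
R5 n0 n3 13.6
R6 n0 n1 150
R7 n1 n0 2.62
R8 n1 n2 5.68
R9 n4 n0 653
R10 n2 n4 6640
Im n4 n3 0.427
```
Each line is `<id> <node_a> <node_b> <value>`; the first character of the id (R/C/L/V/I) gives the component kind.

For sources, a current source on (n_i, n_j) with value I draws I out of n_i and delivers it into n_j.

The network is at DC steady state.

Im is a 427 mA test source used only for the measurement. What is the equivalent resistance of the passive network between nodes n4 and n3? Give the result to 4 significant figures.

R_eq = 546.2 Ω

MNA unknowns: 4 node voltages V₁..V_4
R1: Y=0.0001873 on G[4,0]
R2: Y=0.09615 on G[0,1]
R3: Y=0.01565 on G[1,3]
R4: Y=0.0005128 on G[2,3]
R5: Y=0.07353 on G[0,3]
R6: Y=0.006667 on G[0,1]
R7: Y=0.3817 on G[1,0]
R8: Y=0.1761 on G[1,2]
R9: Y=0.001531 on G[4,0]
R10: Y=0.0001506 on G[2,4]
Im: z[4]−=0.427, z[3]+=0.427
solve → V1=0.08565, V2=-0.09550, V3=4.775, V4=-228.4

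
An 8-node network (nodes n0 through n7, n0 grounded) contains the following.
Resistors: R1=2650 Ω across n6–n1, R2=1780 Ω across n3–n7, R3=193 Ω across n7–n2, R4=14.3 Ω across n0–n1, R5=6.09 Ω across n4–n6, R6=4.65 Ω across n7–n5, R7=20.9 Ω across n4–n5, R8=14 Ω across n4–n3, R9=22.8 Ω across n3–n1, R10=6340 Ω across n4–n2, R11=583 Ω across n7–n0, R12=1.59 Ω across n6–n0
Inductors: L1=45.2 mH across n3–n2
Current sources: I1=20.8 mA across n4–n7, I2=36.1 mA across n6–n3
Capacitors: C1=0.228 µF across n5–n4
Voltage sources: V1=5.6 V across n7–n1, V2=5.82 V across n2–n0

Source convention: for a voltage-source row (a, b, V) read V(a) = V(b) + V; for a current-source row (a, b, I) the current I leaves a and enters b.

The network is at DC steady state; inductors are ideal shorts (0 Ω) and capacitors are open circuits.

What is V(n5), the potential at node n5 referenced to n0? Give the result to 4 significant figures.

Element admittances at DC:
  Y(R1) = 0.0003774 S between n6,n1
  Y(R2) = 0.0005618 S between n3,n7
  L1: short n3↔n2 (DC inductor)
  Y(R3) = 0.005181 S between n7,n2
  Y(R4) = 0.06993 S between n0,n1
  I1: injects 0.0208 A into n7 (from n4)
  Y(R5) = 0.1642 S between n4,n6
  I2: injects 0.0361 A into n3 (from n6)
  Y(R6) = 0.2151 S between n7,n5
  Y(R7) = 0.04785 S between n4,n5
  Y(R8) = 0.07143 S between n4,n3
  Y(R9) = 0.04386 S between n3,n1
  Y(R10) = 0.0001577 S between n4,n2
  Y(C1) = 0.000 S between n5,n4
  Y(R11) = 0.001715 S between n7,n0
  Y(R12) = 0.6289 S between n6,n0
  V1: constraint V(n7)−V(n1) = 5.6
  V2: constraint V(n2)−V(n0) = 5.82
Assemble and solve the 10×10 MNA system:
  V(n1)=0.9548  V(n2)=5.820  V(n3)=5.820  V(n4)=2.677  V(n5)=5.849  V(n6)=0.5089  V(n7)=6.555
  i(L1)=-0.4014  i(V1)=-0.1464  i(V2)=-0.3981

5.849 V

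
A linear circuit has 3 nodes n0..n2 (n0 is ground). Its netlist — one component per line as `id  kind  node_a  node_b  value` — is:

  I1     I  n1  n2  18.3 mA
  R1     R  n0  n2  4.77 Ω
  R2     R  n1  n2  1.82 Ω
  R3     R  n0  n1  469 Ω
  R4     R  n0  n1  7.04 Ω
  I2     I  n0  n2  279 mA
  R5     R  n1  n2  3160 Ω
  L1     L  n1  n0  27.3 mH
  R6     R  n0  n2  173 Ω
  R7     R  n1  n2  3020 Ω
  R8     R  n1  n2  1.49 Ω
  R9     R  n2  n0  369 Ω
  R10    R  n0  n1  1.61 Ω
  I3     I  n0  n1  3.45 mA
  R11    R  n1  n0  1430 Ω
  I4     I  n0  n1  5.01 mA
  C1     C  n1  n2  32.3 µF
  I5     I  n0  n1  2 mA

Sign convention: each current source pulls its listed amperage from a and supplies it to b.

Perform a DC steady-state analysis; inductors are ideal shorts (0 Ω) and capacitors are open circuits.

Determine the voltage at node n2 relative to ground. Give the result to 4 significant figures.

Apply KCL at each of the 2 non-ground nodes and solve the resulting linear system.
Node n1: branches {I1, R2, R3, R4, R5, L1, R7, R8, R10, I3, R11, I4, C1, I5} → V_1 = 0.000
Node n2: branches {I1, R1, R2, I2, R5, R6, R7, R8, R9, C1} → V_2 = 0.2065
Source currents: i(L1)=0.2444

0.2065 V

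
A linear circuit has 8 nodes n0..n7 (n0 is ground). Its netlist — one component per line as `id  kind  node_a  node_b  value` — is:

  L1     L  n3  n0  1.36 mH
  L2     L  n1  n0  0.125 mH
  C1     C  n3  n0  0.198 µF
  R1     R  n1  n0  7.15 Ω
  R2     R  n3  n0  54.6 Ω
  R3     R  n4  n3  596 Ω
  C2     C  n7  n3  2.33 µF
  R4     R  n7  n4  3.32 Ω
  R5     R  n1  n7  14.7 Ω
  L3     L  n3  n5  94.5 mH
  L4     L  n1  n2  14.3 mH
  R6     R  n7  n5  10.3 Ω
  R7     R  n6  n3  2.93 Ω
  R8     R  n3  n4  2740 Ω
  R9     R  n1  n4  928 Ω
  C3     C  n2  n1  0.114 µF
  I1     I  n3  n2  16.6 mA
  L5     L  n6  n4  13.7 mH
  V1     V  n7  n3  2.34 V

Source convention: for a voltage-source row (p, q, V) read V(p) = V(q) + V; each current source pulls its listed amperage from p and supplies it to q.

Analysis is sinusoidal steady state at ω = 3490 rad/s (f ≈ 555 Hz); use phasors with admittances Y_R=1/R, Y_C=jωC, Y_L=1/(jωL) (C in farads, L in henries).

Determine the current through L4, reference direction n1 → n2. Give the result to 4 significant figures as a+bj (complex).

-0.01694+0.000j A

Apply KCL at each of the 7 non-ground nodes and solve the resulting linear system.
Node n1: branches {L2, R1, R5, L4, R9, C3} → V_1 = 0.02728+0.06576j
Node n2: branches {L4, C3, I1} → V_2 = 0.02728+0.9110j
Node n3: branches {L1, C1, R2, R3, C2, L3, R7, R8, I1, V1} → V_3 = -0.3157-0.7085j
Node n4: branches {R3, R4, R8, R9, L5} → V_4 = 1.981-0.5491j
Node n5: branches {L3, R6} → V_5 = 2.022-0.6354j
Node n6: branches {R7, L5} → V_6 = -0.2974-0.8481j
Node n7: branches {C2, R4, R5, R6, V1} → V_7 = 2.024-0.7085j
Source currents: i(V1)=-0.1491+0.08872j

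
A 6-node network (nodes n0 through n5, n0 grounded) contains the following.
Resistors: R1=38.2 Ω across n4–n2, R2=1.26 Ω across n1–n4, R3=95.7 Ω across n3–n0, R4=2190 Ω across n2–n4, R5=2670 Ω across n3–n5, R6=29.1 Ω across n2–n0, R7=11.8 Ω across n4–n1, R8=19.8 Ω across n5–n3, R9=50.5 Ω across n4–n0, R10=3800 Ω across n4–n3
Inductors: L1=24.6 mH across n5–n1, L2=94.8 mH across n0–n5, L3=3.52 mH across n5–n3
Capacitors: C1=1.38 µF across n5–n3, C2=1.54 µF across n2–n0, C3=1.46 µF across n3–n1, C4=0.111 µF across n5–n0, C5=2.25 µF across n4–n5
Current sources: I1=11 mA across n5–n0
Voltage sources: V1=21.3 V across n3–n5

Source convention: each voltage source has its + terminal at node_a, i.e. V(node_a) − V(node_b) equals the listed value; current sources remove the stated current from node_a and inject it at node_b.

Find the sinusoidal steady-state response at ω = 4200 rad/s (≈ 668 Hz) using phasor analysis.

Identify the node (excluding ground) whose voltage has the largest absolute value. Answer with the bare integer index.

5

Apply KCL at each of the 5 non-ground nodes and solve the resulting linear system.
Node n1: branches {R2, L1, C3, R7} → V_1 = 0.4718-0.08241j
Node n2: branches {R1, R4, C2, R6} → V_2 = 0.1948-0.1635j
Node n3: branches {R3, C1, C3, R5, L3, R8, R10, V1} → V_3 = -2.024-3.528j
Node n4: branches {R1, R2, R4, C5, R7, R9, R10} → V_4 = 0.4857-0.3272j
Node n5: branches {L1, C1, L2, R5, C4, C5, L3, R8, I1, V1} → V_5 = -23.32-3.528j
Source currents: i(V1)=-1.083+1.370j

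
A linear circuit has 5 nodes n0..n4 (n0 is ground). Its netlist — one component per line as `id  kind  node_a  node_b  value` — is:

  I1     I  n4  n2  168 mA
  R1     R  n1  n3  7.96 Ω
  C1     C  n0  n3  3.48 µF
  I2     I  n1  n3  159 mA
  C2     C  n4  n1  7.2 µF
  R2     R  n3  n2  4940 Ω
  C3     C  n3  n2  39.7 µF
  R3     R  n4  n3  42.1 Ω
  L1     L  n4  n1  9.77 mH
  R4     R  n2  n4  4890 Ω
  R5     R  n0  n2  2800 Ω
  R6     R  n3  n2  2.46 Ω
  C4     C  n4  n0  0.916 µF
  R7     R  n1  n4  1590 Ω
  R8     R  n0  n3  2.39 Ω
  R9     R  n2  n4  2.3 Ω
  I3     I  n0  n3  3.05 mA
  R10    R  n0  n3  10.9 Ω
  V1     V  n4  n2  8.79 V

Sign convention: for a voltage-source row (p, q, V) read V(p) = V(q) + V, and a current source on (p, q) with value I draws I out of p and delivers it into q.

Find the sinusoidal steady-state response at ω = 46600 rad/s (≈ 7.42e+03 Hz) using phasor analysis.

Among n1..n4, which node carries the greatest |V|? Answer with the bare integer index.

4

Apply KCL at each of the 4 non-ground nodes and solve the resulting linear system.
Node n1: branches {R1, I2, C2, L1, R7} → V_1 = 6.678+2.991j
Node n2: branches {I1, R2, C3, R4, R5, R6, R9, V1} → V_2 = -0.7491-0.07334j
Node n3: branches {R1, C1, I2, R2, C3, R3, R6, R8, I3, R10} → V_3 = -0.1939-0.6111j
Node n4: branches {I1, C2, R3, L1, R4, C4, R7, R9, V1} → V_4 = 8.041-0.07334j
Source currents: i(V1)=-5.213-0.8085j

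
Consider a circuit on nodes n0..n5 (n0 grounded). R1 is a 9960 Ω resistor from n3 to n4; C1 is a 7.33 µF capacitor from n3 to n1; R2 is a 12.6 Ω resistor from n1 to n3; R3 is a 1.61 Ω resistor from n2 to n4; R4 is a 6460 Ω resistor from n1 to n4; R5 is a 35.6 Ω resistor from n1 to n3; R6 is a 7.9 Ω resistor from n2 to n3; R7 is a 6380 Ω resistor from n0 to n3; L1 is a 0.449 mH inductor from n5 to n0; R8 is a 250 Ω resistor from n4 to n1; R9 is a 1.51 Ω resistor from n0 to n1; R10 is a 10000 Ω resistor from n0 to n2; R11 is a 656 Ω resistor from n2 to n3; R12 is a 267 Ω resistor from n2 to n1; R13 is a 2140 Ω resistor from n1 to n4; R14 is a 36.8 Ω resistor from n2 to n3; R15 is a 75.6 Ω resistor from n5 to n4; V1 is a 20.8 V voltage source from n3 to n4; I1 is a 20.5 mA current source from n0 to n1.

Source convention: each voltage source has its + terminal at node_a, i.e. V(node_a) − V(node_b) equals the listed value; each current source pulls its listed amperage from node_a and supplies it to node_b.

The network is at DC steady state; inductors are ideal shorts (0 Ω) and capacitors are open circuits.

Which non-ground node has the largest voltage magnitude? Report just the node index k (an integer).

MNA unknowns: 5 node voltages V₁..V_5 plus 2 source currents (L1, V1)
R1: Y=0.0001004 on G[3,4]
C1: Y=0.000 on G[3,1]
R2: Y=0.07937 on G[1,3]
R3: Y=0.6211 on G[2,4]
R4: Y=0.0001548 on G[1,4]
R5: Y=0.02809 on G[1,3]
R6: Y=0.1266 on G[2,3]
R7: Y=0.0001567 on G[0,3]
L1: row V5−V0=0, i_L1 at 5,0
R8: Y=0.004000 on G[4,1]
R9: Y=0.6623 on G[0,1]
R10: Y=0.0001000 on G[0,2]
R11: Y=0.001524 on G[2,3]
R12: Y=0.003745 on G[2,1]
R13: Y=0.0004673 on G[1,4]
R14: Y=0.02717 on G[2,3]
R15: Y=0.01323 on G[5,4]
V1: row V3−V4=20.8, i_V1 at 3,4
I1: z[0]−=0.0205, z[1]+=0.0205
solve → V1=0.3736, V2=-12.88, V3=3.699, V4=-17.10, V5=0.000
aux → i_L1=-0.2262, i_V1=-2.934

4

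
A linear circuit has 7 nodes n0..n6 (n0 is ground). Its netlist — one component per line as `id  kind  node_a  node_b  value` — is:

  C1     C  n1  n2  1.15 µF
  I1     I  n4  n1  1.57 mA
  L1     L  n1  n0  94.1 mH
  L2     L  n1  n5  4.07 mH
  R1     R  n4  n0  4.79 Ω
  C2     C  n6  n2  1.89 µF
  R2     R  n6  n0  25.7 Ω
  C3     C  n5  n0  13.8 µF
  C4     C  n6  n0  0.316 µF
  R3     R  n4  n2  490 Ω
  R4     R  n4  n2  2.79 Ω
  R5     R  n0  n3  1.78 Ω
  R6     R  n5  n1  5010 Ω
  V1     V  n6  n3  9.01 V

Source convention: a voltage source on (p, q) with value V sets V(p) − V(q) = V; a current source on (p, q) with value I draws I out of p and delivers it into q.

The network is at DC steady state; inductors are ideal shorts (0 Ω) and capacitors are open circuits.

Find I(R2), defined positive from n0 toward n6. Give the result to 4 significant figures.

-0.3279 A

Apply KCL at each of the 6 non-ground nodes and solve the resulting linear system.
Node n1: branches {C1, I1, L1, L2, R6} → V_1 = 0.000
Node n2: branches {C1, C2, R3, R4} → V_2 = -0.007520
Node n3: branches {R5, V1} → V_3 = -0.5836
Node n4: branches {I1, R1, R3, R4} → V_4 = -0.007520
Node n5: branches {L2, C3, R6} → V_5 = 0.000
Node n6: branches {C2, R2, C4, V1} → V_6 = 8.426
Source currents: i(L1)=0.001570, i(L2)=0.000, i(V1)=-0.3279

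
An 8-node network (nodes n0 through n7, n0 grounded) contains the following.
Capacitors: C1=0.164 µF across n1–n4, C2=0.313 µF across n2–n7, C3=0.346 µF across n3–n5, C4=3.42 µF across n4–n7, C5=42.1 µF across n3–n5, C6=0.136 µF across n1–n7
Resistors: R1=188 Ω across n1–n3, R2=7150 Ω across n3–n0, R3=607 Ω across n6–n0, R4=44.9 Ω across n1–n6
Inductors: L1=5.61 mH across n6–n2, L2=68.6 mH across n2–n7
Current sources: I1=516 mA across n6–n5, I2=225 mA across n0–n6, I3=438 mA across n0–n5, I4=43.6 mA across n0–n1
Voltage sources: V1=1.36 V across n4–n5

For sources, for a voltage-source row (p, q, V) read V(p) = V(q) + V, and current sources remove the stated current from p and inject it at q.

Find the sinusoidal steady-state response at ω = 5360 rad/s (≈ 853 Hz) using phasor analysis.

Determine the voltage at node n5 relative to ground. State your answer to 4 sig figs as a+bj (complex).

Apply KCL at each of the 7 non-ground nodes and solve the resulting linear system.
Node n1: branches {C1, R1, C6, R4, I4} → V_1 = 420.9+9.486j
Node n2: branches {L1, C2, L2} → V_2 = 385.9-0.08600j
Node n3: branches {R1, R2, C3, C5} → V_3 = 581.5-0.5706j
Node n4: branches {C1, C4, V1} → V_4 = 582.7-4.684j
Node n5: branches {C3, I1, C5, I3, V1} → V_5 = 581.3-4.684j
Node n6: branches {L1, R3, I1, I2, R4} → V_6 = 379.5+0.04844j
Node n7: branches {C2, L2, C4, C6} → V_7 = 587.5-4.377j
Source currents: i(V1)=-0.01809-0.05357j

581.3-4.684j V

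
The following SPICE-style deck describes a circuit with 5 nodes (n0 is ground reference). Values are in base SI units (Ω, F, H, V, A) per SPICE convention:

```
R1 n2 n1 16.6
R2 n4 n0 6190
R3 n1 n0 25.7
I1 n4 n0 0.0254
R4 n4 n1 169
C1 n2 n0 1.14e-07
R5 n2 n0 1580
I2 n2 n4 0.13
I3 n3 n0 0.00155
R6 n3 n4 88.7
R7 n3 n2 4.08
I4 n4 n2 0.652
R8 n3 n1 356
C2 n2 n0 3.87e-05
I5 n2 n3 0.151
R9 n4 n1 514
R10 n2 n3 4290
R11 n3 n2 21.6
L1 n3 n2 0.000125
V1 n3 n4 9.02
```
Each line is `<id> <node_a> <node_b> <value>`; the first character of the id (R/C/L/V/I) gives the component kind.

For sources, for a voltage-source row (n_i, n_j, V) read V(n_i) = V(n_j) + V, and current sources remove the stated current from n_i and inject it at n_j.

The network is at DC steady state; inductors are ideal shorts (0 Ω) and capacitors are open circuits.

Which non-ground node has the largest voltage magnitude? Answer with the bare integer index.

Element admittances at DC:
  Y(R1) = 0.06024 S between n2,n1
  Y(R2) = 0.0001616 S between n4,n0
  Y(R3) = 0.03891 S between n1,n0
  I1: injects 0.0254 A into n0 (from n4)
  Y(R4) = 0.005917 S between n4,n1
  Y(C1) = 0.000 S between n2,n0
  Y(R5) = 0.0006329 S between n2,n0
  I2: injects 0.13 A into n4 (from n2)
  I3: injects 0.00155 A into n0 (from n3)
  Y(R6) = 0.01127 S between n3,n4
  Y(R7) = 0.2451 S between n3,n2
  I4: injects 0.652 A into n2 (from n4)
  Y(R8) = 0.002809 S between n3,n1
  Y(C2) = 0.000 S between n2,n0
  I5: injects 0.151 A into n3 (from n2)
  Y(R9) = 0.001946 S between n4,n1
  Y(R10) = 0.0002331 S between n2,n3
  Y(R11) = 0.04630 S between n3,n2
  L1: short n3↔n2 (DC inductor)
  V1: constraint V(n3)−V(n4) = 9.02
Assemble and solve the 6×6 MNA system:
  V(n1)=-0.6549  V(n2)=-0.01409  V(n3)=-0.01409  V(n4)=-9.034
  i(L1)=-0.3324  i(V1)=0.3784

4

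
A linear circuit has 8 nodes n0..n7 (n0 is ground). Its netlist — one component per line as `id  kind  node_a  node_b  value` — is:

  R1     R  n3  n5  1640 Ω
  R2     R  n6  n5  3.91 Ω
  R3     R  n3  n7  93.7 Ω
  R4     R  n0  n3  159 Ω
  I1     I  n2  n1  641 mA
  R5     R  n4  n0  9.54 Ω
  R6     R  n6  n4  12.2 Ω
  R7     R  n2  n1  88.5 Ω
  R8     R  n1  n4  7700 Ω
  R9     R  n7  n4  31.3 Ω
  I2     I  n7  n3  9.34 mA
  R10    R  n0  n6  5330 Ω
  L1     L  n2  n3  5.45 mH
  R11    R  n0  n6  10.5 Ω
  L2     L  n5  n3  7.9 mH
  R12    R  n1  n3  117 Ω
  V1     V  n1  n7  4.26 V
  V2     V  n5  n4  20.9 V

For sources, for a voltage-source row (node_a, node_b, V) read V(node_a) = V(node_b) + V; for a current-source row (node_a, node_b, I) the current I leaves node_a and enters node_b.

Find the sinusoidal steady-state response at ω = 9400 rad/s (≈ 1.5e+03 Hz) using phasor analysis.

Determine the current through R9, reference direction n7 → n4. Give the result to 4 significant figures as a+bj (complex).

0.1820-0.2473j A

MNA unknowns: 7 node voltages V₁..V_7 plus 2 source currents (V1, V2)
R1: Y=0.0006098+0.000j on G[3,5]
R2: Y=0.2558+0.000j on G[6,5]
R3: Y=0.01067+0.000j on G[3,7]
R4: Y=0.006289+0.000j on G[0,3]
I1: z[2]−=0.641, z[1]+=0.641
R5: Y=0.1048+0.000j on G[4,0]
R6: Y=0.08197+0.000j on G[6,4]
R7: Y=0.01130+0.000j on G[2,1]
R8: Y=0.0001299+0.000j on G[1,4]
R9: Y=0.03195+0.000j on G[7,4]
I2: z[7]−=0.00934, z[3]+=0.00934
R10: Y=0.0001876+0.000j on G[0,6]
L1: Y=0.000-0.01952j on G[2,3]
R11: Y=0.09524+0.000j on G[0,6]
L2: Y=0.000-0.01347j on G[5,3]
R12: Y=0.008547+0.000j on G[1,3]
V1: row V1−V7=4.26, i_V1 at 1,7
V2: row V5−V4=20.9, i_V2 at 5,4
solve → V1=3.673-7.442j, V2=-19.88-27.67j, V3=-8.172-8.467j, V4=-6.284+0.2971j, V5=14.62+0.2971j, V6=7.441+0.2317j, V7=-0.5866-7.442j
aux → i_V1=0.2723-0.2363j, i_V2=-1.967+0.2848j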